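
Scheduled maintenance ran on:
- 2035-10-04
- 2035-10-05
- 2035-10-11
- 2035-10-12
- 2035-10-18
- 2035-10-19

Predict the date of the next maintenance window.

Every event lands on a Thursday or Friday (gaps cycle 1, 6, 1, 6, 1).
So the schedule is: every Thursday and Friday.
Next Thursday: 2035-10-25.

2035-10-25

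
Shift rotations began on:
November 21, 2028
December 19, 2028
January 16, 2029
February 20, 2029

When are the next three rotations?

March 20, 2029; April 17, 2029; May 15, 2029

Gaps: 28, 28, 35 days — a mix of 28 and 35. Every date is a Tuesday.
Each is the 3rd Tuesday of its month.
March 2029 — 3rd Tuesday is March 20, 2029.
3rd Tuesday of April 2029: April 17, 2029.
3rd Tuesday of May 2029: May 15, 2029.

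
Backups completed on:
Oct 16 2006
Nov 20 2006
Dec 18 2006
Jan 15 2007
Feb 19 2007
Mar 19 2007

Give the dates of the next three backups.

Apr 16 2007, May 21 2007, Jun 18 2007

These are Mondays at 28- or 35-day spacing (35, 28, 28, 35, 28).
The pattern: 3rd Monday of the month.
April 2007 — 3rd Monday is Apr 16 2007.
3rd Monday of May 2007: May 21 2007.
3rd Monday of June 2007: Jun 18 2007.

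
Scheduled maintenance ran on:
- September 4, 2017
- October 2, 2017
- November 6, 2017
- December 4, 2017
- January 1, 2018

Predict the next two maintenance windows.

Gaps: 28, 35, 28, 28 days — a mix of 28 and 35. Every date is a Monday.
Each is the 1st Monday of its month.
1st Monday of February 2018: February 5, 2018.
March 2018 — 1st Monday is March 5, 2018.

February 5, 2018; March 5, 2018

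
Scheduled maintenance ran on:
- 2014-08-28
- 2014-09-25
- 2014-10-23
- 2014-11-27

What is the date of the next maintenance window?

2014-12-25

All dates are Thursdays, 28, 28, 35 days apart.
Specifically, the 4th Thursday of each month.
December 2014 — 4th Thursday is 2014-12-25.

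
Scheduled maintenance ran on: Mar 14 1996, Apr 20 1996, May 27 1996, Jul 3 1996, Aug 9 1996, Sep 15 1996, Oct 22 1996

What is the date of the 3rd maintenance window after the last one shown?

The spacing is 37, 37, 37, 37, 37, 37 days — always 37 days.
Oct 22 1996 + 37 days = Nov 28 1996.
Nov 28 1996 + 37 days = Jan 4 1997.
Jan 4 1997 + 37 days = Feb 10 1997.

Feb 10 1997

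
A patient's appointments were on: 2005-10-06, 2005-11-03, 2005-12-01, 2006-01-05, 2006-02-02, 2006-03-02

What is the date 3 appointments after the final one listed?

Gaps: 28, 28, 35, 28, 28 days — a mix of 28 and 35. Every date is a Thursday.
Each is the 1st Thursday of its month.
1st Thursday of April 2006: 2006-04-06.
May 2006 — 1st Thursday is 2006-05-04.
1st Thursday of June 2006: 2006-06-01.

2006-06-01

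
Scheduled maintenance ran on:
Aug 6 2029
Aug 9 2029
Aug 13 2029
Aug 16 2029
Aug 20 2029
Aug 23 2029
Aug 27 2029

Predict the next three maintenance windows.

Aug 30 2029, Sep 3 2029, Sep 6 2029

Every event lands on a Monday or Thursday (gaps cycle 3, 4, 3, 4, 3, 4).
So the schedule is: every Monday and Thursday.
The following Thursday is Aug 30 2029.
Next Monday: Sep 3 2029.
Next Thursday: Sep 6 2029.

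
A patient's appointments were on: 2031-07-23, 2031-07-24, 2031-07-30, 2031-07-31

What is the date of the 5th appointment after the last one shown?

Every event lands on a Wednesday or Thursday (gaps cycle 1, 6, 1).
So the schedule is: every Wednesday and Thursday.
Next Wednesday: 2031-08-06.
Next Thursday: 2031-08-07.
The following Wednesday is 2031-08-13.
The following Thursday is 2031-08-14.
Next Wednesday: 2031-08-20.

2031-08-20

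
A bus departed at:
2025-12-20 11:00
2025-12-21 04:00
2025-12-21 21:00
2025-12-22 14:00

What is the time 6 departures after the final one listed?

The interval is a steady 17 hours (17, 17, 17).
2025-12-22 14:00 + 17 h = 2025-12-23 07:00.
2025-12-23 07:00 + 17 h = 2025-12-24 00:00.
2025-12-24 00:00 + 17 h = 2025-12-24 17:00.
2025-12-24 17:00 + 17 h = 2025-12-25 10:00.
2025-12-25 10:00 + 17 h = 2025-12-26 03:00.
2025-12-26 03:00 + 17 h = 2025-12-26 20:00.

2025-12-26 20:00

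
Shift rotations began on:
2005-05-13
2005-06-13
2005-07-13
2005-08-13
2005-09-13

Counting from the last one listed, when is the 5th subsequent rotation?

2006-02-13

Each date is the 13th; the gaps (31, 30, 31, 31) track the month lengths.
The rule is the 13th of each month.
Next: October 2005 → 2005-10-13.
Next: November 2005 → 2005-11-13.
Next: December 2005 → 2005-12-13.
Next: January 2006 → 2006-01-13.
Next: February 2006 → 2006-02-13.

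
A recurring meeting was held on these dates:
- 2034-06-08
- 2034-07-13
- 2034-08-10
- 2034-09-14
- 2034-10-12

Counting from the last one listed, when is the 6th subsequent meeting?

These are Thursdays at 28- or 35-day spacing (35, 28, 35, 28).
The pattern: 2nd Thursday of the month.
November 2034 — 2nd Thursday is 2034-11-09.
December 2034 — 2nd Thursday is 2034-12-14.
2nd Thursday of January 2035: 2035-01-11.
February 2035 — 2nd Thursday is 2035-02-08.
2nd Thursday of March 2035: 2035-03-08.
April 2035 — 2nd Thursday is 2035-04-12.

2035-04-12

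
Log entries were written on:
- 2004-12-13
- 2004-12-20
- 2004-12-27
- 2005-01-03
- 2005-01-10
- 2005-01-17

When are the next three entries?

2005-01-24, 2005-01-31, 2005-02-07

Every event comes 7 days after the last (7, 7, 7, 7, 7).
2005-01-17 + 7 days = 2005-01-24.
2005-01-24 + 7 days = 2005-01-31.
2005-01-31 + 7 days = 2005-02-07.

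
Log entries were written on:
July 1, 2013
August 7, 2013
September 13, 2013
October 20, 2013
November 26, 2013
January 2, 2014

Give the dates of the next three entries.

February 8, 2014; March 17, 2014; April 23, 2014

Gaps between consecutive events: 37, 37, 37, 37, 37 days — a constant 37-day interval.
January 2, 2014 + 37 days = February 8, 2014.
February 8, 2014 + 37 days = March 17, 2014.
March 17, 2014 + 37 days = April 23, 2014.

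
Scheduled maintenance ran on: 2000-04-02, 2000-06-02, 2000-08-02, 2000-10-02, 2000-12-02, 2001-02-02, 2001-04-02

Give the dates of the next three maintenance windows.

2001-06-02, 2001-08-02, 2001-10-02

Each date is the 2nd; the gaps (61, 61, 61, 61, 62, 59) track the month lengths.
The rule is the 2nd of every 2 months.
June 2001: 2001-06-02.
August 2001: 2001-08-02.
October 2001: 2001-10-02.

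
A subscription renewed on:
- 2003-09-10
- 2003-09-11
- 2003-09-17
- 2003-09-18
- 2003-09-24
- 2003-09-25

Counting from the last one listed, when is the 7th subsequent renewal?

2003-10-22

The gap pattern 1, 6, 1, 6, 1 repeats every 2 events.
These are the Wednesdays and Thursdays of each week.
The following Wednesday is 2003-10-01.
The following Thursday is 2003-10-02.
Next Wednesday: 2003-10-08.
The following Thursday is 2003-10-09.
Next Wednesday: 2003-10-15.
Next Thursday: 2003-10-16.
Next Wednesday: 2003-10-22.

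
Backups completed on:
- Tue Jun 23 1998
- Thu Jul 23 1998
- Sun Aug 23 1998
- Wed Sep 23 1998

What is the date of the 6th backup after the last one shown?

Tue Mar 23 1999

Each date is the 23rd; the gaps (30, 31, 31) track the month lengths.
The rule is the 23rd of each month.
Next: October 1998 → Fri Oct 23 1998.
November 1998: Mon Nov 23 1998.
Next: December 1998 → Wed Dec 23 1998.
January 1999: Sat Jan 23 1999.
Next: February 1999 → Tue Feb 23 1999.
Next: March 1999 → Tue Mar 23 1999.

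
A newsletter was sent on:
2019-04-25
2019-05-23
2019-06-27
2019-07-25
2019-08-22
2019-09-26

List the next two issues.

These are Thursdays at 28- or 35-day spacing (28, 35, 28, 28, 35).
The pattern: 4th Thursday of the month.
4th Thursday of October 2019: 2019-10-24.
November 2019 — 4th Thursday is 2019-11-28.

2019-10-24, 2019-11-28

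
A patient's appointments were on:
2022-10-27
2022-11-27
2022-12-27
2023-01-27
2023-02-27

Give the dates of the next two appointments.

Each date is the 27th; the gaps (31, 30, 31, 31) track the month lengths.
The rule is the 27th of each month.
Next: March 2023 → 2023-03-27.
April 2023: 2023-04-27.

2023-03-27, 2023-04-27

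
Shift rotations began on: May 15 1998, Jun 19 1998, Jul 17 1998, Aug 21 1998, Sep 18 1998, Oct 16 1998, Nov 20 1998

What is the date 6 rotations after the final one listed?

May 21 1999

Gaps: 35, 28, 35, 28, 28, 35 days — a mix of 28 and 35. Every date is a Friday.
Each is the 3rd Friday of its month.
3rd Friday of December 1998: Dec 18 1998.
3rd Friday of January 1999: Jan 15 1999.
February 1999 — 3rd Friday is Feb 19 1999.
3rd Friday of March 1999: Mar 19 1999.
April 1999 — 3rd Friday is Apr 16 1999.
3rd Friday of May 1999: May 21 1999.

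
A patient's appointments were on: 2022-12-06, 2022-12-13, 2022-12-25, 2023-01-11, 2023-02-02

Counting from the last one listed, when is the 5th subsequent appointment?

The spacing grows by 5 each time: 7, 12, 17, 22 days.
Next gap: 27 days. 2023-02-02 + 27 days = 2023-03-01.
Next gap: 32 days. 2023-03-01 + 32 days = 2023-04-02.
Next gap: 37 days. 2023-04-02 + 37 days = 2023-05-09.
Next gap: 42 days. 2023-05-09 + 42 days = 2023-06-20.
Next gap: 47 days. 2023-06-20 + 47 days = 2023-08-06.

2023-08-06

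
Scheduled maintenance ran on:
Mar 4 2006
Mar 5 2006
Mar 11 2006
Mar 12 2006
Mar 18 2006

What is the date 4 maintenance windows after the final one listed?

Apr 1 2006

The gap pattern 1, 6, 1, 6 repeats every 2 events.
These are the Saturdays and Sundays of each week.
Next Sunday: Mar 19 2006.
The following Saturday is Mar 25 2006.
The following Sunday is Mar 26 2006.
Next Saturday: Apr 1 2006.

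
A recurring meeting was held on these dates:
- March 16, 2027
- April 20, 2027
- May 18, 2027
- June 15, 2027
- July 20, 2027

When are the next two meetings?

August 17, 2027; September 21, 2027

Gaps: 35, 28, 28, 35 days — a mix of 28 and 35. Every date is a Tuesday.
Each is the 3rd Tuesday of its month.
3rd Tuesday of August 2027: August 17, 2027.
3rd Tuesday of September 2027: September 21, 2027.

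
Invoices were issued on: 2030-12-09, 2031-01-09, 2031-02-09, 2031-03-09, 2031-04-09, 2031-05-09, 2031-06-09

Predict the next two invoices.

Gaps: 31, 31, 28, 31, 30, 31 days — not constant. Every event is on the 9th of the month.
Pattern: the 9th of each month.
July 2031: 2031-07-09.
August 2031: 2031-08-09.

2031-07-09, 2031-08-09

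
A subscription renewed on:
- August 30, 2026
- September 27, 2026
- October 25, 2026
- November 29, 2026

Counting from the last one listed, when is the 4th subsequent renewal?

March 28, 2027

All Sundays; the gaps (28, 28, 35) vary with month length.
This is the last Sunday of each month.
Last Sunday of December 2026: December 27, 2026.
Last Sunday of January 2027: January 31, 2027.
February 2027 ends with Sunday February 28, 2027.
Last Sunday of March 2027: March 28, 2027.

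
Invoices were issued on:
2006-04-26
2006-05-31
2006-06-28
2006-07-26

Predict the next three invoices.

All Wednesdays; the gaps (35, 28, 28) vary with month length.
This is the last Wednesday of each month.
August 2006 ends with Wednesday 2006-08-30.
September 2006 ends with Wednesday 2006-09-27.
Last Wednesday of October 2006: 2006-10-25.

2006-08-30, 2006-09-27, 2006-10-25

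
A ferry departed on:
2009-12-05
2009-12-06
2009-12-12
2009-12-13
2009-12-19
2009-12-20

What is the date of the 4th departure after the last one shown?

2010-01-03

Gaps: 1, 6, 1, 6, 1 days — not constant, but cyclic with period 2.
The events fall on every Saturday and Sunday.
Next Saturday: 2009-12-26.
The following Sunday is 2009-12-27.
Next Saturday: 2010-01-02.
Next Sunday: 2010-01-03.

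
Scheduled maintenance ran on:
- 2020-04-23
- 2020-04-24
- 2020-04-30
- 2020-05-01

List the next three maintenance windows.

Every event lands on a Thursday or Friday (gaps cycle 1, 6, 1).
So the schedule is: every Thursday and Friday.
Next Thursday: 2020-05-07.
Next Friday: 2020-05-08.
The following Thursday is 2020-05-14.

2020-05-07, 2020-05-08, 2020-05-14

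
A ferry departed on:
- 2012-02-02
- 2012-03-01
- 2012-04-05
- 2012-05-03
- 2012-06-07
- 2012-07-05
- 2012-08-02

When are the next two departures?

Gaps: 28, 35, 28, 35, 28, 28 days — a mix of 28 and 35. Every date is a Thursday.
Each is the 1st Thursday of its month.
September 2012 — 1st Thursday is 2012-09-06.
1st Thursday of October 2012: 2012-10-04.

2012-09-06, 2012-10-04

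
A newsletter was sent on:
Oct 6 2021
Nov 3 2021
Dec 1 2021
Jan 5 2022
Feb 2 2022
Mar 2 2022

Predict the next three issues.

All dates are Wednesdays, 28, 28, 35, 28, 28 days apart.
Specifically, the 1st Wednesday of each month.
1st Wednesday of April 2022: Apr 6 2022.
May 2022 — 1st Wednesday is May 4 2022.
1st Wednesday of June 2022: Jun 1 2022.

Apr 6 2022, May 4 2022, Jun 1 2022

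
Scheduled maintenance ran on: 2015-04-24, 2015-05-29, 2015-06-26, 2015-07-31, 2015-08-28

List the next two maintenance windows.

All Fridays; the gaps (35, 28, 35, 28) vary with month length.
This is the last Friday of each month.
Last Friday of September 2015: 2015-09-25.
Last Friday of October 2015: 2015-10-30.

2015-09-25, 2015-10-30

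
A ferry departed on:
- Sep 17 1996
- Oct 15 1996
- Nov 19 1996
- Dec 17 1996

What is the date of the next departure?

These are Tuesdays at 28- or 35-day spacing (28, 35, 28).
The pattern: 3rd Tuesday of the month.
3rd Tuesday of January 1997: Jan 21 1997.

Jan 21 1997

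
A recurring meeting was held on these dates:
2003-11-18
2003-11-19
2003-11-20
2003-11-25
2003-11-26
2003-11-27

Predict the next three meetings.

2003-12-02, 2003-12-03, 2003-12-04

Every event lands on a Tuesday or Wednesday or Thursday (gaps cycle 1, 1, 5, 1, 1).
So the schedule is: every Tuesday, Wednesday and Thursday.
The following Tuesday is 2003-12-02.
The following Wednesday is 2003-12-03.
The following Thursday is 2003-12-04.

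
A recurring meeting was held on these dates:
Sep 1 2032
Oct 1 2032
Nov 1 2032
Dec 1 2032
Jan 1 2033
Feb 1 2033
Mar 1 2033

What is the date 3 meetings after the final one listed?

The day-of-month is always 1 (30, 31, 30, 31, 31, 28 days between events).
So this recurs on the 1st of each month.
April 2033: Apr 1 2033.
May 2033: May 1 2033.
June 2033: Jun 1 2033.

Jun 1 2033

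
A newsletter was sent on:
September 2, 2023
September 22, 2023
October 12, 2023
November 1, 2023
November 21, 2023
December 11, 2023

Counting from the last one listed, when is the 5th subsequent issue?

March 20, 2024

Every event comes 20 days after the last (20, 20, 20, 20, 20).
December 11, 2023 + 20 days = December 31, 2023.
December 31, 2023 + 20 days = January 20, 2024.
January 20, 2024 + 20 days = February 9, 2024.
February 9, 2024 + 20 days = February 29, 2024.
February 29, 2024 + 20 days = March 20, 2024.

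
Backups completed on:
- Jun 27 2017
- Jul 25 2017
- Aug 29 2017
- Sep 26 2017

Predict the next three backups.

Oct 31 2017, Nov 28 2017, Dec 26 2017

Every date is a Tuesday; gaps 28, 35, 28 days.
Each is the last Tuesday of its month (at least one falls on the 29th or later, ruling out '4th Tuesday').
Last Tuesday of October 2017: Oct 31 2017.
Last Tuesday of November 2017: Nov 28 2017.
Last Tuesday of December 2017: Dec 26 2017.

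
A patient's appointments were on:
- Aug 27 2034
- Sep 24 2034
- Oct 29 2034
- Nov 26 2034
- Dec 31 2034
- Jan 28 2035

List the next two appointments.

Every date is a Sunday; gaps 28, 35, 28, 35, 28 days.
Each is the last Sunday of its month (at least one falls on the 29th or later, ruling out '4th Sunday').
February 2035 ends with Sunday Feb 25 2035.
March 2035 ends with Sunday Mar 25 2035.

Feb 25 2035, Mar 25 2035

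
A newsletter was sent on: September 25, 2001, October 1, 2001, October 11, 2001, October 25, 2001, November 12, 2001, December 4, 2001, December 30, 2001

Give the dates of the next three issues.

Gaps: 6, 10, 14, 18, 22, 26 days — each gap is 4 larger than the previous one.
Next gap: 30 days. December 30, 2001 + 30 days = January 29, 2002.
Next gap: 34 days. January 29, 2002 + 34 days = March 4, 2002.
Next gap: 38 days. March 4, 2002 + 38 days = April 11, 2002.

January 29, 2002; March 4, 2002; April 11, 2002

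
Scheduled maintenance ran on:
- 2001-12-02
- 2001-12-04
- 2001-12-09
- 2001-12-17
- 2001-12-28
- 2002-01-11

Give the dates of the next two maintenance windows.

Gaps: 2, 5, 8, 11, 14 days — each gap is 3 larger than the previous one.
Next gap: 17 days. 2002-01-11 + 17 days = 2002-01-28.
Next gap: 20 days. 2002-01-28 + 20 days = 2002-02-17.

2002-01-28, 2002-02-17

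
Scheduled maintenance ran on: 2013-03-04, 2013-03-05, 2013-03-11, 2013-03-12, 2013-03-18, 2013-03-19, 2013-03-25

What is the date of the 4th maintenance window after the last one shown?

Every event lands on a Monday or Tuesday (gaps cycle 1, 6, 1, 6, 1, 6).
So the schedule is: every Monday and Tuesday.
Next Tuesday: 2013-03-26.
Next Monday: 2013-04-01.
The following Tuesday is 2013-04-02.
The following Monday is 2013-04-08.

2013-04-08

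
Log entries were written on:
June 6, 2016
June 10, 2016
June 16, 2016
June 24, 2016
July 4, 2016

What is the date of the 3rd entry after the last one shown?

August 15, 2016

Gaps: 4, 6, 8, 10 days — each gap is 2 larger than the previous one.
Next gap: 12 days. July 4, 2016 + 12 days = July 16, 2016.
Next gap: 14 days. July 16, 2016 + 14 days = July 30, 2016.
Next gap: 16 days. July 30, 2016 + 16 days = August 15, 2016.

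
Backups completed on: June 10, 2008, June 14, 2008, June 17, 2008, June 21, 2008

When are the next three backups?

June 24, 2008; June 28, 2008; July 1, 2008

Every event lands on a Tuesday or Saturday (gaps cycle 4, 3, 4).
So the schedule is: every Tuesday and Saturday.
Next Tuesday: June 24, 2008.
The following Saturday is June 28, 2008.
The following Tuesday is July 1, 2008.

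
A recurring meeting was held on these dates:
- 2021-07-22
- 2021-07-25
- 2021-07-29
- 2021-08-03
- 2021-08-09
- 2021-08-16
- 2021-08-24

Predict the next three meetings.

Gaps: 3, 4, 5, 6, 7, 8 days — each gap is 1 larger than the previous one.
Next gap: 9 days. 2021-08-24 + 9 days = 2021-09-02.
Next gap: 10 days. 2021-09-02 + 10 days = 2021-09-12.
Next gap: 11 days. 2021-09-12 + 11 days = 2021-09-23.

2021-09-02, 2021-09-12, 2021-09-23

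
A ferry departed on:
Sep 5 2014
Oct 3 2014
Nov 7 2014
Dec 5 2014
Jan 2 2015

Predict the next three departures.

These are Fridays at 28- or 35-day spacing (28, 35, 28, 28).
The pattern: 1st Friday of the month.
1st Friday of February 2015: Feb 6 2015.
March 2015 — 1st Friday is Mar 6 2015.
April 2015 — 1st Friday is Apr 3 2015.

Feb 6 2015, Mar 6 2015, Apr 3 2015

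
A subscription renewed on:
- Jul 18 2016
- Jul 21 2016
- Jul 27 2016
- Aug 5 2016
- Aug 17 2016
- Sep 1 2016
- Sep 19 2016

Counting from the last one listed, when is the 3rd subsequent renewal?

Nov 30 2016

Intervals are 3, 6, 9, 12, 15, 18 days — an arithmetic progression with common difference 3.
Next gap: 21 days. Sep 19 2016 + 21 days = Oct 10 2016.
Next gap: 24 days. Oct 10 2016 + 24 days = Nov 3 2016.
Next gap: 27 days. Nov 3 2016 + 27 days = Nov 30 2016.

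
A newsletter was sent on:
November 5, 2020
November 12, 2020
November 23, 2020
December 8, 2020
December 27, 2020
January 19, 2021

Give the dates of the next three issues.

February 15, 2021; March 18, 2021; April 22, 2021

Intervals are 7, 11, 15, 19, 23 days — an arithmetic progression with common difference 4.
Next gap: 27 days. January 19, 2021 + 27 days = February 15, 2021.
Next gap: 31 days. February 15, 2021 + 31 days = March 18, 2021.
Next gap: 35 days. March 18, 2021 + 35 days = April 22, 2021.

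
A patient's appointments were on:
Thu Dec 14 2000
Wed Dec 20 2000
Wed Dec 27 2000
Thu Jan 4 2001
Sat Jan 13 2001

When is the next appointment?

Tue Jan 23 2001

Intervals are 6, 7, 8, 9 days — an arithmetic progression with common difference 1.
Next gap: 10 days. Sat Jan 13 2001 + 10 days = Tue Jan 23 2001.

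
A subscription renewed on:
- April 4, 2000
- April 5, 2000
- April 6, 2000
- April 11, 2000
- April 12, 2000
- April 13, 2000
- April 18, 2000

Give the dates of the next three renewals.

April 19, 2000; April 20, 2000; April 25, 2000

The gap pattern 1, 1, 5, 1, 1, 5 repeats every 3 events.
These are the Tuesdays, Wednesdays and Thursdays of each week.
Next Wednesday: April 19, 2000.
Next Thursday: April 20, 2000.
Next Tuesday: April 25, 2000.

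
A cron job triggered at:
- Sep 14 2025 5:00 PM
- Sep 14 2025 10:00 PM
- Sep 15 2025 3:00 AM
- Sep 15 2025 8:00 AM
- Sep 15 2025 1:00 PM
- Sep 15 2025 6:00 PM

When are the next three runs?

Sep 15 2025 11:00 PM, Sep 16 2025 4:00 AM, Sep 16 2025 9:00 AM

Spacing: 5, 5, 5, 5, 5 h — constant 5 h.
Sep 15 2025 6:00 PM + 5 h = Sep 15 2025 11:00 PM.
Sep 15 2025 11:00 PM + 5 h = Sep 16 2025 4:00 AM.
Sep 16 2025 4:00 AM + 5 h = Sep 16 2025 9:00 AM.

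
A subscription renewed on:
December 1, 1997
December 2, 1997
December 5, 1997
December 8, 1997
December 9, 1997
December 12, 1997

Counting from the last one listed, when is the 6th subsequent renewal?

Gaps: 1, 3, 3, 1, 3 days — not constant, but cyclic with period 3.
The events fall on every Monday, Tuesday and Friday.
The following Monday is December 15, 1997.
Next Tuesday: December 16, 1997.
Next Friday: December 19, 1997.
Next Monday: December 22, 1997.
Next Tuesday: December 23, 1997.
The following Friday is December 26, 1997.

December 26, 1997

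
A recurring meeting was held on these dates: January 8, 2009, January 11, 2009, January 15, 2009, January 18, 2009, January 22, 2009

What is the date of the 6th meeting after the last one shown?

Every event lands on a Thursday or Sunday (gaps cycle 3, 4, 3, 4).
So the schedule is: every Thursday and Sunday.
The following Sunday is January 25, 2009.
Next Thursday: January 29, 2009.
Next Sunday: February 1, 2009.
Next Thursday: February 5, 2009.
Next Sunday: February 8, 2009.
Next Thursday: February 12, 2009.

February 12, 2009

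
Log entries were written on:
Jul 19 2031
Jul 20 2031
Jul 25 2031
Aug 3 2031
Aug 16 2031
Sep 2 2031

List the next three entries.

Sep 23 2031, Oct 18 2031, Nov 16 2031

Gaps: 1, 5, 9, 13, 17 days — each gap is 4 larger than the previous one.
Next gap: 21 days. Sep 2 2031 + 21 days = Sep 23 2031.
Next gap: 25 days. Sep 23 2031 + 25 days = Oct 18 2031.
Next gap: 29 days. Oct 18 2031 + 29 days = Nov 16 2031.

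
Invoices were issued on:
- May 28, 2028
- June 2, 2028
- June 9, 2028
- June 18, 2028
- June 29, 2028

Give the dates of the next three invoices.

July 12, 2028; July 27, 2028; August 13, 2028

Gaps: 5, 7, 9, 11 days — each gap is 2 larger than the previous one.
Next gap: 13 days. June 29, 2028 + 13 days = July 12, 2028.
Next gap: 15 days. July 12, 2028 + 15 days = July 27, 2028.
Next gap: 17 days. July 27, 2028 + 17 days = August 13, 2028.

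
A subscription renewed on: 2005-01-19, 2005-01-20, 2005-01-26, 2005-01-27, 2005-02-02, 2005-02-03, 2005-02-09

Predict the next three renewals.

Every event lands on a Wednesday or Thursday (gaps cycle 1, 6, 1, 6, 1, 6).
So the schedule is: every Wednesday and Thursday.
Next Thursday: 2005-02-10.
Next Wednesday: 2005-02-16.
The following Thursday is 2005-02-17.

2005-02-10, 2005-02-16, 2005-02-17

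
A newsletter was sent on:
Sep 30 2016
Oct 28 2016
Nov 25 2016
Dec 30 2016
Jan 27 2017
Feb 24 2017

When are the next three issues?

Mar 31 2017, Apr 28 2017, May 26 2017

These are Fridays with 28, 28, 35, 28, 28-day gaps.
Each is the final Friday of its month — Sep 30 2016 is past the 28th, so '4th Friday' doesn't fit.
Last Friday of March 2017: Mar 31 2017.
Last Friday of April 2017: Apr 28 2017.
May 2017 ends with Friday May 26 2017.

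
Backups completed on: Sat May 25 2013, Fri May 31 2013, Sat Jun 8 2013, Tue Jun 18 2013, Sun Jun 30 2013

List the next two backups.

The spacing grows by 2 each time: 6, 8, 10, 12 days.
Next gap: 14 days. Sun Jun 30 2013 + 14 days = Sun Jul 14 2013.
Next gap: 16 days. Sun Jul 14 2013 + 16 days = Tue Jul 30 2013.

Sun Jul 14 2013, Tue Jul 30 2013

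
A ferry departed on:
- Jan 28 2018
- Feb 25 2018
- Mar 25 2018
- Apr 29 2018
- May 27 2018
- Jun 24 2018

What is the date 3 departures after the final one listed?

All Sundays; the gaps (28, 28, 35, 28, 28) vary with month length.
This is the last Sunday of each month.
July 2018 ends with Sunday Jul 29 2018.
Last Sunday of August 2018: Aug 26 2018.
September 2018 ends with Sunday Sep 30 2018.

Sep 30 2018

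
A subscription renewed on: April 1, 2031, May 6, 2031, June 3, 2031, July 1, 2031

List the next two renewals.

August 5, 2031; September 2, 2031

All dates are Tuesdays, 35, 28, 28 days apart.
Specifically, the 1st Tuesday of each month.
1st Tuesday of August 2031: August 5, 2031.
1st Tuesday of September 2031: September 2, 2031.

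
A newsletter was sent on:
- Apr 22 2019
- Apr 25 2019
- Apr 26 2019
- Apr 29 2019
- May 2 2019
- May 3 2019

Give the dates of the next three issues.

The gap pattern 3, 1, 3, 3, 1 repeats every 3 events.
These are the Mondays, Thursdays and Fridays of each week.
Next Monday: May 6 2019.
The following Thursday is May 9 2019.
The following Friday is May 10 2019.

May 6 2019, May 9 2019, May 10 2019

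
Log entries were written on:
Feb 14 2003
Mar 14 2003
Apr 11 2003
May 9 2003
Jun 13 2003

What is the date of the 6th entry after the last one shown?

Gaps: 28, 28, 28, 35 days — a mix of 28 and 35. Every date is a Friday.
Each is the 2nd Friday of its month.
July 2003 — 2nd Friday is Jul 11 2003.
August 2003 — 2nd Friday is Aug 8 2003.
September 2003 — 2nd Friday is Sep 12 2003.
October 2003 — 2nd Friday is Oct 10 2003.
November 2003 — 2nd Friday is Nov 14 2003.
December 2003 — 2nd Friday is Dec 12 2003.

Dec 12 2003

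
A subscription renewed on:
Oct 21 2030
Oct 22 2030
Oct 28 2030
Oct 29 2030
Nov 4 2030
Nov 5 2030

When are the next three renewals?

Nov 11 2030, Nov 12 2030, Nov 18 2030

Every event lands on a Monday or Tuesday (gaps cycle 1, 6, 1, 6, 1).
So the schedule is: every Monday and Tuesday.
The following Monday is Nov 11 2030.
Next Tuesday: Nov 12 2030.
The following Monday is Nov 18 2030.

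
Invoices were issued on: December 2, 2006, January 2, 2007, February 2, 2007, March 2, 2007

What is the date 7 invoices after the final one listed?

The day-of-month is always 2 (31, 31, 28 days between events).
So this recurs on the 2nd of each month.
April 2007: April 2, 2007.
Next: May 2007 → May 2, 2007.
June 2007: June 2, 2007.
July 2007: July 2, 2007.
Next: August 2007 → August 2, 2007.
Next: September 2007 → September 2, 2007.
October 2007: October 2, 2007.

October 2, 2007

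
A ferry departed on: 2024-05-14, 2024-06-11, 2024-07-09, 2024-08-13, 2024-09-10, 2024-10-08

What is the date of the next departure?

2024-11-12

These are Tuesdays at 28- or 35-day spacing (28, 28, 35, 28, 28).
The pattern: 2nd Tuesday of the month.
2nd Tuesday of November 2024: 2024-11-12.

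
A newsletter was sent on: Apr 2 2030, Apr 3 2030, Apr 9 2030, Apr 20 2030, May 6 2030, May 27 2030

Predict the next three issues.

Gaps: 1, 6, 11, 16, 21 days — each gap is 5 larger than the previous one.
Next gap: 26 days. May 27 2030 + 26 days = Jun 22 2030.
Next gap: 31 days. Jun 22 2030 + 31 days = Jul 23 2030.
Next gap: 36 days. Jul 23 2030 + 36 days = Aug 28 2030.

Jun 22 2030, Jul 23 2030, Aug 28 2030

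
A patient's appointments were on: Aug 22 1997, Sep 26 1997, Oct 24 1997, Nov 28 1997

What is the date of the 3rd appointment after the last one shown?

All dates are Fridays, 35, 28, 35 days apart.
Specifically, the 4th Friday of each month.
December 1997 — 4th Friday is Dec 26 1997.
4th Friday of January 1998: Jan 23 1998.
February 1998 — 4th Friday is Feb 27 1998.

Feb 27 1998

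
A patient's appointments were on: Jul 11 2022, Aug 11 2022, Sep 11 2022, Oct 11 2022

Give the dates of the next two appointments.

Nov 11 2022, Dec 11 2022

The day-of-month is always 11 (31, 31, 30 days between events).
So this recurs on the 11th of each month.
Next: November 2022 → Nov 11 2022.
Next: December 2022 → Dec 11 2022.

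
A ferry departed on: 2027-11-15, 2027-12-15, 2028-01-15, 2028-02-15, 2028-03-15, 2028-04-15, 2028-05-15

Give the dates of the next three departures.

2028-06-15, 2028-07-15, 2028-08-15

Each date is the 15th; the gaps (30, 31, 31, 29, 31, 30) track the month lengths.
The rule is the 15th of each month.
June 2028: 2028-06-15.
July 2028: 2028-07-15.
August 2028: 2028-08-15.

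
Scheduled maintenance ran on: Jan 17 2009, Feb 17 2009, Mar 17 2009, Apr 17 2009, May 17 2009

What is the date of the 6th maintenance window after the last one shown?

Each date is the 17th; the gaps (31, 28, 31, 30) track the month lengths.
The rule is the 17th of each month.
Next: June 2009 → Jun 17 2009.
Next: July 2009 → Jul 17 2009.
Next: August 2009 → Aug 17 2009.
Next: September 2009 → Sep 17 2009.
Next: October 2009 → Oct 17 2009.
November 2009: Nov 17 2009.

Nov 17 2009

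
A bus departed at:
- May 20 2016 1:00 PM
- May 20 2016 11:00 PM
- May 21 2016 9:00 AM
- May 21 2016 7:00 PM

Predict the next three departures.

The interval is a steady 10 hours (10, 10, 10).
May 21 2016 7:00 PM + 10 h = May 22 2016 5:00 AM.
May 22 2016 5:00 AM + 10 h = May 22 2016 3:00 PM.
May 22 2016 3:00 PM + 10 h = May 23 2016 1:00 AM.

May 22 2016 5:00 AM, May 22 2016 3:00 PM, May 23 2016 1:00 AM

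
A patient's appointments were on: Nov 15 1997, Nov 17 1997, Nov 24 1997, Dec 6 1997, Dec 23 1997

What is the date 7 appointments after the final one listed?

Sep 8 1998

Intervals are 2, 7, 12, 17 days — an arithmetic progression with common difference 5.
Next gap: 22 days. Dec 23 1997 + 22 days = Jan 14 1998.
Next gap: 27 days. Jan 14 1998 + 27 days = Feb 10 1998.
Next gap: 32 days. Feb 10 1998 + 32 days = Mar 14 1998.
Next gap: 37 days. Mar 14 1998 + 37 days = Apr 20 1998.
Next gap: 42 days. Apr 20 1998 + 42 days = Jun 1 1998.
Next gap: 47 days. Jun 1 1998 + 47 days = Jul 18 1998.
Next gap: 52 days. Jul 18 1998 + 52 days = Sep 8 1998.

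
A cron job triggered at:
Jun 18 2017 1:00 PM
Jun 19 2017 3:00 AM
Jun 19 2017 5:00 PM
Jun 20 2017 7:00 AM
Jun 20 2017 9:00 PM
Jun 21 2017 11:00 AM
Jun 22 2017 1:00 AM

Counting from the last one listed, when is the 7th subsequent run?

Gaps: 14, 14, 14, 14, 14, 14 hours — each event is 14 hours after the previous one.
Jun 22 2017 1:00 AM + 14 h = Jun 22 2017 3:00 PM.
Jun 22 2017 3:00 PM + 14 h = Jun 23 2017 5:00 AM.
Jun 23 2017 5:00 AM + 14 h = Jun 23 2017 7:00 PM.
Jun 23 2017 7:00 PM + 14 h = Jun 24 2017 9:00 AM.
Jun 24 2017 9:00 AM + 14 h = Jun 24 2017 11:00 PM.
Jun 24 2017 11:00 PM + 14 h = Jun 25 2017 1:00 PM.
Jun 25 2017 1:00 PM + 14 h = Jun 26 2017 3:00 AM.

Jun 26 2017 3:00 AM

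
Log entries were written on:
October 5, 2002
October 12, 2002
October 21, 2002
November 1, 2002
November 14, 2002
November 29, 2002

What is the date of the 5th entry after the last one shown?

Gaps: 7, 9, 11, 13, 15 days — each gap is 2 larger than the previous one.
Next gap: 17 days. November 29, 2002 + 17 days = December 16, 2002.
Next gap: 19 days. December 16, 2002 + 19 days = January 4, 2003.
Next gap: 21 days. January 4, 2003 + 21 days = January 25, 2003.
Next gap: 23 days. January 25, 2003 + 23 days = February 17, 2003.
Next gap: 25 days. February 17, 2003 + 25 days = March 14, 2003.

March 14, 2003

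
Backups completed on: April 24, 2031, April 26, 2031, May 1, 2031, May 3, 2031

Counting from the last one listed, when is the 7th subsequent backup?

The gap pattern 2, 5, 2 repeats every 2 events.
These are the Thursdays and Saturdays of each week.
Next Thursday: May 8, 2031.
The following Saturday is May 10, 2031.
The following Thursday is May 15, 2031.
The following Saturday is May 17, 2031.
The following Thursday is May 22, 2031.
Next Saturday: May 24, 2031.
Next Thursday: May 29, 2031.

May 29, 2031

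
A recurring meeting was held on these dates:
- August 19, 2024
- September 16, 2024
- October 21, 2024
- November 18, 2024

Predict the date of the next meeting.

Gaps: 28, 35, 28 days — a mix of 28 and 35. Every date is a Monday.
Each is the 3rd Monday of its month.
3rd Monday of December 2024: December 16, 2024.

December 16, 2024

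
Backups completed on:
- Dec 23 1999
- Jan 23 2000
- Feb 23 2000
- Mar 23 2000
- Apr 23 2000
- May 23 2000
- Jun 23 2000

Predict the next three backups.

Gaps: 31, 31, 29, 31, 30, 31 days — not constant. Every event is on the 23rd of the month.
Pattern: the 23rd of each month.
Next: July 2000 → Jul 23 2000.
Next: August 2000 → Aug 23 2000.
September 2000: Sep 23 2000.

Jul 23 2000, Aug 23 2000, Sep 23 2000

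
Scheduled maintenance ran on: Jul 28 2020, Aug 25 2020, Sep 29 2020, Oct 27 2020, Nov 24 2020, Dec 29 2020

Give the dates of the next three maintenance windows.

Jan 26 2021, Feb 23 2021, Mar 30 2021

These are Tuesdays with 28, 35, 28, 28, 35-day gaps.
Each is the final Tuesday of its month — Sep 29 2020 is past the 28th, so '4th Tuesday' doesn't fit.
Last Tuesday of January 2021: Jan 26 2021.
Last Tuesday of February 2021: Feb 23 2021.
Last Tuesday of March 2021: Mar 30 2021.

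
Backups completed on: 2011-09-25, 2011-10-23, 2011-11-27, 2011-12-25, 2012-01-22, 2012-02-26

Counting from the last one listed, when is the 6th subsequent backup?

Gaps: 28, 35, 28, 28, 35 days — a mix of 28 and 35. Every date is a Sunday.
Each is the 4th Sunday of its month.
March 2012 — 4th Sunday is 2012-03-25.
4th Sunday of April 2012: 2012-04-22.
May 2012 — 4th Sunday is 2012-05-27.
June 2012 — 4th Sunday is 2012-06-24.
4th Sunday of July 2012: 2012-07-22.
4th Sunday of August 2012: 2012-08-26.

2012-08-26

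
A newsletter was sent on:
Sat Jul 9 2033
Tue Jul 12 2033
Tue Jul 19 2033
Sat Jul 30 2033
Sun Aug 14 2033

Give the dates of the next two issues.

Intervals are 3, 7, 11, 15 days — an arithmetic progression with common difference 4.
Next gap: 19 days. Sun Aug 14 2033 + 19 days = Fri Sep 2 2033.
Next gap: 23 days. Fri Sep 2 2033 + 23 days = Sun Sep 25 2033.

Fri Sep 2 2033, Sun Sep 25 2033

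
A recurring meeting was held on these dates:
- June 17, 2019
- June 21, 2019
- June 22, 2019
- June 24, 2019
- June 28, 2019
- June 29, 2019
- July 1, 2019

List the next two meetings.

July 5, 2019; July 6, 2019

Gaps: 4, 1, 2, 4, 1, 2 days — not constant, but cyclic with period 3.
The events fall on every Monday, Friday and Saturday.
The following Friday is July 5, 2019.
Next Saturday: July 6, 2019.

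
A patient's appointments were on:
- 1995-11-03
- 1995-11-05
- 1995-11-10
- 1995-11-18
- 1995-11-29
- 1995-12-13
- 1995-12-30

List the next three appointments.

The spacing grows by 3 each time: 2, 5, 8, 11, 14, 17 days.
Next gap: 20 days. 1995-12-30 + 20 days = 1996-01-19.
Next gap: 23 days. 1996-01-19 + 23 days = 1996-02-11.
Next gap: 26 days. 1996-02-11 + 26 days = 1996-03-08.

1996-01-19, 1996-02-11, 1996-03-08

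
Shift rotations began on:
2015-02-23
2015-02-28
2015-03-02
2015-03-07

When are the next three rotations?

2015-03-09, 2015-03-14, 2015-03-16

Gaps: 5, 2, 5 days — not constant, but cyclic with period 2.
The events fall on every Monday and Saturday.
Next Monday: 2015-03-09.
Next Saturday: 2015-03-14.
Next Monday: 2015-03-16.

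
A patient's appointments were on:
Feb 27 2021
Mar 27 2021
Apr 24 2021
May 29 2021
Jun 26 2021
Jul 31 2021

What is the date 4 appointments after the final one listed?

All Saturdays; the gaps (28, 28, 35, 28, 35) vary with month length.
This is the last Saturday of each month.
August 2021 ends with Saturday Aug 28 2021.
Last Saturday of September 2021: Sep 25 2021.
Last Saturday of October 2021: Oct 30 2021.
November 2021 ends with Saturday Nov 27 2021.

Nov 27 2021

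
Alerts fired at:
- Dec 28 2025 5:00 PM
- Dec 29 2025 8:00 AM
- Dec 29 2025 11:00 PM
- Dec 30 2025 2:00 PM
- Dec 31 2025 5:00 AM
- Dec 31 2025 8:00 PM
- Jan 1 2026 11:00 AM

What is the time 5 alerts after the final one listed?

Jan 4 2026 2:00 PM

Spacing: 15, 15, 15, 15, 15, 15 h — constant 15 h.
Jan 1 2026 11:00 AM + 15 h = Jan 2 2026 2:00 AM.
Jan 2 2026 2:00 AM + 15 h = Jan 2 2026 5:00 PM.
Jan 2 2026 5:00 PM + 15 h = Jan 3 2026 8:00 AM.
Jan 3 2026 8:00 AM + 15 h = Jan 3 2026 11:00 PM.
Jan 3 2026 11:00 PM + 15 h = Jan 4 2026 2:00 PM.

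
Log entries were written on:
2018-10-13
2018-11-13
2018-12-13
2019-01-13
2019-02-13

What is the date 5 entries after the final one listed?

The day-of-month is always 13 (31, 30, 31, 31 days between events).
So this recurs on the 13th of each month.
Next: March 2019 → 2019-03-13.
Next: April 2019 → 2019-04-13.
Next: May 2019 → 2019-05-13.
Next: June 2019 → 2019-06-13.
Next: July 2019 → 2019-07-13.

2019-07-13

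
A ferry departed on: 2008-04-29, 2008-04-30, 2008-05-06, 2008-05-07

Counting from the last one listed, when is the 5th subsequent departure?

2008-05-27

Gaps: 1, 6, 1 days — not constant, but cyclic with period 2.
The events fall on every Tuesday and Wednesday.
Next Tuesday: 2008-05-13.
The following Wednesday is 2008-05-14.
The following Tuesday is 2008-05-20.
Next Wednesday: 2008-05-21.
The following Tuesday is 2008-05-27.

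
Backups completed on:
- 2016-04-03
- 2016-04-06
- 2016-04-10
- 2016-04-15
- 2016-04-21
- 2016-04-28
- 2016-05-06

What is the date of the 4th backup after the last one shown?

Intervals are 3, 4, 5, 6, 7, 8 days — an arithmetic progression with common difference 1.
Next gap: 9 days. 2016-05-06 + 9 days = 2016-05-15.
Next gap: 10 days. 2016-05-15 + 10 days = 2016-05-25.
Next gap: 11 days. 2016-05-25 + 11 days = 2016-06-05.
Next gap: 12 days. 2016-06-05 + 12 days = 2016-06-17.

2016-06-17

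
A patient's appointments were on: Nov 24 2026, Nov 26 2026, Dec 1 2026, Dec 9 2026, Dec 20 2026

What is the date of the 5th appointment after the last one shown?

Intervals are 2, 5, 8, 11 days — an arithmetic progression with common difference 3.
Next gap: 14 days. Dec 20 2026 + 14 days = Jan 3 2027.
Next gap: 17 days. Jan 3 2027 + 17 days = Jan 20 2027.
Next gap: 20 days. Jan 20 2027 + 20 days = Feb 9 2027.
Next gap: 23 days. Feb 9 2027 + 23 days = Mar 4 2027.
Next gap: 26 days. Mar 4 2027 + 26 days = Mar 30 2027.

Mar 30 2027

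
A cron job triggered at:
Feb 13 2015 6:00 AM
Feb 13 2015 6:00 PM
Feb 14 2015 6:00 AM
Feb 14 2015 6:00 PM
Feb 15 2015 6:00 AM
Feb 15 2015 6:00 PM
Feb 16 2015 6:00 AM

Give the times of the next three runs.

The interval is a steady 12 hours (12, 12, 12, 12, 12, 12).
Feb 16 2015 6:00 AM + 12 h = Feb 16 2015 6:00 PM.
Feb 16 2015 6:00 PM + 12 h = Feb 17 2015 6:00 AM.
Feb 17 2015 6:00 AM + 12 h = Feb 17 2015 6:00 PM.

Feb 16 2015 6:00 PM, Feb 17 2015 6:00 AM, Feb 17 2015 6:00 PM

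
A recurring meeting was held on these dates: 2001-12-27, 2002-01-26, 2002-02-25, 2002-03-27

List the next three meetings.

Every event comes 30 days after the last (30, 30, 30).
2002-03-27 + 30 days = 2002-04-26.
2002-04-26 + 30 days = 2002-05-26.
2002-05-26 + 30 days = 2002-06-25.

2002-04-26, 2002-05-26, 2002-06-25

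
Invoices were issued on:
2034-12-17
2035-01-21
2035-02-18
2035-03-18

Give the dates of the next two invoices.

These are Sundays at 28- or 35-day spacing (35, 28, 28).
The pattern: 3rd Sunday of the month.
3rd Sunday of April 2035: 2035-04-15.
May 2035 — 3rd Sunday is 2035-05-20.

2035-04-15, 2035-05-20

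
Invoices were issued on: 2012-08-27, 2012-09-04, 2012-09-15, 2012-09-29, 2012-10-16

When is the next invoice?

Intervals are 8, 11, 14, 17 days — an arithmetic progression with common difference 3.
Next gap: 20 days. 2012-10-16 + 20 days = 2012-11-05.

2012-11-05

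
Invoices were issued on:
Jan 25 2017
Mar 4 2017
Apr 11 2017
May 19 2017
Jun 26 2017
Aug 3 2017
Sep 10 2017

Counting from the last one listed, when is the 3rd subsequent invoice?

The spacing is 38, 38, 38, 38, 38, 38 days — always 38 days.
Sep 10 2017 + 38 days = Oct 18 2017.
Oct 18 2017 + 38 days = Nov 25 2017.
Nov 25 2017 + 38 days = Jan 2 2018.

Jan 2 2018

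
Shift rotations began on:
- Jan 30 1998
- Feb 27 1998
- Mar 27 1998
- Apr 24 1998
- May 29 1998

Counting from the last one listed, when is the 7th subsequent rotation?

Dec 25 1998

These are Fridays with 28, 28, 28, 35-day gaps.
Each is the final Friday of its month — Jan 30 1998 is past the 28th, so '4th Friday' doesn't fit.
Last Friday of June 1998: Jun 26 1998.
July 1998 ends with Friday Jul 31 1998.
Last Friday of August 1998: Aug 28 1998.
Last Friday of September 1998: Sep 25 1998.
October 1998 ends with Friday Oct 30 1998.
Last Friday of November 1998: Nov 27 1998.
December 1998 ends with Friday Dec 25 1998.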